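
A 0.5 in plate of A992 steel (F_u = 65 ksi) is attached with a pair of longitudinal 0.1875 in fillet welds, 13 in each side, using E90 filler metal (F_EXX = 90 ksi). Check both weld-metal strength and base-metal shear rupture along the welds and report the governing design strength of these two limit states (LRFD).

φR_n ≈ 140 kip (weld metal governs)

t_e = 0.707 × 0.1875 = 0.1326 in; L = 26 in.
Weld metal: φR_n = 0.75 × 0.6 × 90 × 0.1326 × 26 = 139.6 kip.
Base metal (shear rupture): φR_n = 0.75 × 0.6 × 65 × 0.5 × 26 = 380.2 kip.
Governing: weld metal.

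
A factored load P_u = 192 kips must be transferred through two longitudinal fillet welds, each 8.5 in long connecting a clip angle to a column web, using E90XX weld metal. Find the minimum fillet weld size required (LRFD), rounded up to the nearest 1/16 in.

w = 7/16 in

E90XX → F_EXX = 90 ksi.
Total weld length L = 17 in.
Required throat t_e = P_u / (φ × 0.6 F_EXX × L) = 192 / (0.75 × 0.6 × 90 × 17) = 0.2789 in.
Required leg w = t_e / 0.707 = 0.3944 in → use 7/16 in.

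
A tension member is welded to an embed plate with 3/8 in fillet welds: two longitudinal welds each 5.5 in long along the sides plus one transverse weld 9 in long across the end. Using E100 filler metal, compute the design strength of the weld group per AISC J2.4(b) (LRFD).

E100XX → F_EXX = 100 ksi.
t_e = 0.707 × 0.375 = 0.2651 in.
R_nwl = 0.6 × 100 × 0.2651 × 11 = 175 kips (longitudinal, 2 welds).
R_nwt = 0.6 × 100 × 0.2651 × 9 = 143.2 kips (transverse, base value).
(i) R_nwl + R_nwt = 318.2 kips; (ii) 0.85 R_nwl + 1.5 R_nwt = 363.5 kips.
R_n = max = 363.5 kips [governs: (ii)]; φR_n = 272.6 kips.

φR_n ≈ 273 kips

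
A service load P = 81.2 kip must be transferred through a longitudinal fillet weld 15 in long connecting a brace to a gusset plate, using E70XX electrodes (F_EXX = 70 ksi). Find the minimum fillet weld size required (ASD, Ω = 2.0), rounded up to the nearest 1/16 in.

w = 3/8 in

Total weld length L = 15 in.
Required throat t_e = P × Ω / (0.6 F_EXX × L) = 81.2 × 2.0 / (0.6 × 70 × 15) = 0.2578 in.
Required leg w = t_e / 0.707 = 0.3646 in → use 3/8 in.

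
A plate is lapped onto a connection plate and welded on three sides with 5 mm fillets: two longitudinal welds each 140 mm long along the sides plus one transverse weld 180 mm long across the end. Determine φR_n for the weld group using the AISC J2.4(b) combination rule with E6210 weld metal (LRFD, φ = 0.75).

E62XX → F_EXX = 620 MPa.
t_e = 0.707 × 5 = 3.535 mm.
R_nwl = 0.6 × 620 × 3.535 × 280 × 10⁻³ = 368.2 kN (longitudinal, 2 welds).
R_nwt = 0.6 × 620 × 3.535 × 180 × 10⁻³ = 236.7 kN (transverse, base value).
(i) R_nwl + R_nwt = 604.9 kN; (ii) 0.85 R_nwl + 1.5 R_nwt = 668 kN.
R_n = max = 668 kN [governs: (ii)]; φR_n = 501 kN.

φR_n ≈ 501 kN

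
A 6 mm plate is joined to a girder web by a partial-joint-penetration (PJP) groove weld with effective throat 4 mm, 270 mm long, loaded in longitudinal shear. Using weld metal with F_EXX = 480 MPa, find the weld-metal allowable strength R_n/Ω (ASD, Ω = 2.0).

Effective throat (given) t_e = 4 mm.
A_we = 4 × 270 = 1080 mm².
F_nw = 0.6 F_EXX = 288 MPa.
R_n/Ω = (288 × 1080) / 2.0 × 10⁻³ = 155.5 kN.

R_n/Ω ≈ 156 kN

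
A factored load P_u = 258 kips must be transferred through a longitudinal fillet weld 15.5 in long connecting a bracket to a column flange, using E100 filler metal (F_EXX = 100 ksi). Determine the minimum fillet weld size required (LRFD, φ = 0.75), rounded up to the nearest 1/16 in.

Total weld length L = 15.5 in.
Required throat t_e = P_u / (φ × 0.6 F_EXX × L) = 258 / (0.75 × 0.6 × 100 × 15.5) = 0.3699 in.
Required leg w = t_e / 0.707 = 0.5232 in → use 9/16 in.

w = 9/16 in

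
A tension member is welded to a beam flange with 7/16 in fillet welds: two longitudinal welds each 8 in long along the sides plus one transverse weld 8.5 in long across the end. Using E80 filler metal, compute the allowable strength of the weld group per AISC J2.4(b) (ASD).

R_n/Ω ≈ 196 kip

E80XX → F_EXX = 80 ksi.
t_e = 0.707 × 0.4375 = 0.3093 in.
R_nwl = 0.6 × 80 × 0.3093 × 16 = 237.6 kip (longitudinal, 2 welds).
R_nwt = 0.6 × 80 × 0.3093 × 8.5 = 126.2 kip (transverse, base value).
(i) R_nwl + R_nwt = 363.8 kip; (ii) 0.85 R_nwl + 1.5 R_nwt = 391.2 kip.
R_n = max = 391.2 kip [governs: (ii)]; R_n/Ω = 195.6 kip.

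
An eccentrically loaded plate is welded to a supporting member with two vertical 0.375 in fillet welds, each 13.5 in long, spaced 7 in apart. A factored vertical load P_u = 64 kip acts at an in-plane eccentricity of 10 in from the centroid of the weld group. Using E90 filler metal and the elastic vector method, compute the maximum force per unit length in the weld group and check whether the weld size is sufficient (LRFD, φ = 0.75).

E90XX → F_EXX = 90 ksi.
Total weld length L_w = 27 in. Treat welds as unit-width lines.
Polar moment about centroid: J = 2[d³/12 + d(b/2)²] = 2[13.5³/12 + 13.5×3.5²] = 740.8 in³.
Direct shear f_v = P/L_w = 64 / 27 = 2.37 kip/in (vertical).
Torsion M = P·e = 64 × 10 = 640 kip·in.
Critical point at (x, y) = (3.5, 6.75) from centroid. f_tx = M·y/J = 5.831 kip/in; f_ty = M·x/J = 3.024 kip/in.
Resultant f_max = √[f_tx² + (f_v + f_ty)²] = √[5.831² + (2.37 + 3.024)²] = 7.944 kip/in.
Capacity per unit length: φr_n = 0.75 × 0.6 × 90 × (0.707 × 0.375) = 10.74 kip/in.
7.944 ≤ 10.74 → adequate.

f_max ≈ 7.94 kip/in; adequate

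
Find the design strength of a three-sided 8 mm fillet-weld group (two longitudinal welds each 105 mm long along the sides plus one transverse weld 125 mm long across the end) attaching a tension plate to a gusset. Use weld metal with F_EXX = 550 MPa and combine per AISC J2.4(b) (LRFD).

φR_n ≈ 512 kN

t_e = 0.707 × 8 = 5.656 mm.
R_nwl = 0.6 × 550 × 5.656 × 210 × 10⁻³ = 392 kN (longitudinal, 2 welds).
R_nwt = 0.6 × 550 × 5.656 × 125 × 10⁻³ = 233.3 kN (transverse, base value).
(i) R_nwl + R_nwt = 625.3 kN; (ii) 0.85 R_nwl + 1.5 R_nwt = 683.1 kN.
R_n = max = 683.1 kN [governs: (ii)]; φR_n = 512.3 kN.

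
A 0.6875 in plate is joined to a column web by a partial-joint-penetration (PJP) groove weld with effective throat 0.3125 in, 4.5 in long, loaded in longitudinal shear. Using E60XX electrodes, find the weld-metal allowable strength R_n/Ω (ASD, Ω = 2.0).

R_n/Ω ≈ 25.3 kips

E60XX → F_EXX = 60 ksi.
Effective throat (given) t_e = 0.3125 in.
A_we = 0.3125 × 4.5 = 1.406 in².
F_nw = 0.6 F_EXX = 36 ksi.
R_n/Ω = (36 × 1.406) / 2.0 = 25.31 kips.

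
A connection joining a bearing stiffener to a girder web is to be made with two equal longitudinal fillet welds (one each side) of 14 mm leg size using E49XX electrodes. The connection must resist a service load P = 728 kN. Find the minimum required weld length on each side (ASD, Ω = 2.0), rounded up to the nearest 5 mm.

E49XX → F_EXX = 490 MPa.
Throat t_e = 0.707 × 14 = 9.898 mm.
r_n/Ω = (0.6 × 490 × 9.898) / 2.0 = 1455 N/mm = 1.455 kN/mm.
L_req = P / (r_n/Ω) = 728 / 1.455 = 500.3 mm total.
Per side: 500.3 / 2 = 250.2 mm.
Round up → use L = 255 mm on each side.

L = 255 mm on each side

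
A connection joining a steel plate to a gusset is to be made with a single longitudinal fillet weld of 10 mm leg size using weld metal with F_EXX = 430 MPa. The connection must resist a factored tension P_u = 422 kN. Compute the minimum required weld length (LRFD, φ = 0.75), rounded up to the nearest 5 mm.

Throat t_e = 0.707 × 10 = 7.07 mm.
φr_n = 0.75 × 0.6 × 430 × 7.07 × 10⁻³ = 1.368 kN/mm.
L_req = P_u / φr_n = 422 / 1.368 = 308.5 mm total.
Round up → use L = 310 mm.

L = 310 mm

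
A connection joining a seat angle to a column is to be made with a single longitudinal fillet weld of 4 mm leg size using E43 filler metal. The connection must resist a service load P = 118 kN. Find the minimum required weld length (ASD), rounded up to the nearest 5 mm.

E43XX → F_EXX = 430 MPa.
Throat t_e = 0.707 × 4 = 2.828 mm.
r_n/Ω = (0.6 × 430 × 2.828) / 2.0 = 364.8 N/mm = 0.3648 kN/mm.
L_req = P / (r_n/Ω) = 118 / 0.3648 = 323.5 mm total.
Round up → use L = 325 mm.

L = 325 mm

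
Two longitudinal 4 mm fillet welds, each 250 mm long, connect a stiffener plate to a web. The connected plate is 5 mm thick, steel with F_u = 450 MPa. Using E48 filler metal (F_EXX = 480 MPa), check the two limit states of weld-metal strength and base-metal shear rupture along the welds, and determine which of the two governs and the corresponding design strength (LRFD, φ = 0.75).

t_e = 0.707 × 4 = 2.828 mm; L = 500 mm.
Weld metal: φR_n = 0.75 × 0.6 × 480 × 2.828 × 500 × 10⁻³ = 305.4 kN.
Base metal (shear rupture): φR_n = 0.75 × 0.6 × 450 × 5 × 500 × 10⁻³ = 506.2 kN.
Governing: weld metal.

φR_n ≈ 305 kN (weld metal governs)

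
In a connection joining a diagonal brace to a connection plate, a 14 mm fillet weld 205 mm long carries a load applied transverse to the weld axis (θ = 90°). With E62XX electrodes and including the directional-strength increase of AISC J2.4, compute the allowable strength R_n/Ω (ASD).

E62XX → F_EXX = 620 MPa.
t_e = 0.707 × 14 = 9.898 mm; A_we = 9.898 × 205 = 2029 mm².
Directional factor: 1.0 + 0.5 sin^1.5(90°) = 1.5.
F_nw = 0.6 × 620 × 1.5 = 558 MPa.
R_n/Ω = (558 × 2029) / 2.0 × 10⁻³ = 566.1 kN.

R_n/Ω ≈ 566 kN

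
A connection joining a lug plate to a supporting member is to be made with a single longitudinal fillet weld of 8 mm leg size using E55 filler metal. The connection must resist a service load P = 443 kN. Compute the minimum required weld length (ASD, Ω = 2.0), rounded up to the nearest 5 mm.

E55XX → F_EXX = 550 MPa.
Throat t_e = 0.707 × 8 = 5.656 mm.
r_n/Ω = (0.6 × 550 × 5.656) / 2.0 = 933.2 N/mm = 0.9332 kN/mm.
L_req = P / (r_n/Ω) = 443 / 0.9332 = 474.7 mm total.
Round up → use L = 475 mm.

L = 475 mm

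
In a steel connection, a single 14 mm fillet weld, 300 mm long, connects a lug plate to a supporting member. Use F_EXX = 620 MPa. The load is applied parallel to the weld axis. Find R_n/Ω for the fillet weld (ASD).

R_n/Ω ≈ 552 kN

Effective throat t_e = 0.707 × 14 = 9.898 mm.
Total length L = 300 mm; A_we = 9.898 × 300 = 2969 mm².
F_nw = 0.6 F_EXX = 0.6 × 620 = 372 MPa.
R_n = 372 × 2969 × 10⁻³ = 1105 kN; R_n/Ω = 1105/2.0 = 552.3 kN.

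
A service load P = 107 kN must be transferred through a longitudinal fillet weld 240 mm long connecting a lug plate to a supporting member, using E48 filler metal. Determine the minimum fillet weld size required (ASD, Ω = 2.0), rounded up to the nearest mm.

E48XX → F_EXX = 480 MPa.
Total weld length L = 240 mm.
Required throat t_e = P × Ω / (0.6 F_EXX × L) = 107 × 2.0 / (0.6 × 480 × 240 × 10⁻³) = 3.096 mm.
Required leg w = t_e / 0.707 = 4.379 mm → use 5 mm.

w = 5 mm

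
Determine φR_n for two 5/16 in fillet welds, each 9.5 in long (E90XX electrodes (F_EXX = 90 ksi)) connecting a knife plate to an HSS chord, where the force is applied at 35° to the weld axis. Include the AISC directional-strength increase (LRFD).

t_e = 0.707 × 0.3125 = 0.2209 in; A_we = 0.2209 × 19 = 4.198 in².
Directional factor: 1.0 + 0.5 sin^1.5(35°) = 1.217.
F_nw = 0.6 × 90 × 1.217 = 65.73 ksi.
φR_n = 0.75 × 65.73 × 4.198 = 206.9 kip.

φR_n ≈ 207 kip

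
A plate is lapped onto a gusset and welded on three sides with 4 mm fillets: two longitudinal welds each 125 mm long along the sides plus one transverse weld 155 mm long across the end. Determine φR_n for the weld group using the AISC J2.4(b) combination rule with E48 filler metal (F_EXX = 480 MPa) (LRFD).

t_e = 0.707 × 4 = 2.828 mm.
R_nwl = 0.6 × 480 × 2.828 × 250 × 10⁻³ = 203.6 kN (longitudinal, 2 welds).
R_nwt = 0.6 × 480 × 2.828 × 155 × 10⁻³ = 126.2 kN (transverse, base value).
(i) R_nwl + R_nwt = 329.9 kN; (ii) 0.85 R_nwl + 1.5 R_nwt = 362.4 kN.
R_n = max = 362.4 kN [governs: (ii)]; φR_n = 271.8 kN.

φR_n ≈ 272 kN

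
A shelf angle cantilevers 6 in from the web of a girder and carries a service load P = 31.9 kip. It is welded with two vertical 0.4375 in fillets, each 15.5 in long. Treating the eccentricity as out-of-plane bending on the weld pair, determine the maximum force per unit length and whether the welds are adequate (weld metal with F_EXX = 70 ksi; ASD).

L_w = 2 × 15.5 = 31 in; section modulus (unit throat) S = 2 × L²/6 = 80.08 in².
Direct shear f_v = P/L_w = 31.9/31 = 1.029 kip/in.
Moment M = P × e = 31.9 × 6 = 191.4 kip·in; bending f_b = M/S = 2.39 kip/in.
f_max = √(f_v² + f_b²) = √(1.029² + 2.39²) = 2.602 kip/in.
r_n/Ω = (1/2.0) × 0.6 × 70 × (0.707 × 0.4375) = 6.496 kip/in → adequate.

f_max ≈ 2.6 kip/in; adequate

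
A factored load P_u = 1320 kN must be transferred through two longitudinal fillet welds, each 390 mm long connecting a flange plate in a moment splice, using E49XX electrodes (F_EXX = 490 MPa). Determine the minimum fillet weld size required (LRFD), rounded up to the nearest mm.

Total weld length L = 780 mm.
Required throat t_e = P_u / (φ × 0.6 F_EXX × L) = 1320 / (0.75 × 0.6 × 490 × 780 × 10⁻³) = 7.675 mm.
Required leg w = t_e / 0.707 = 10.86 mm → use 11 mm.

w = 11 mm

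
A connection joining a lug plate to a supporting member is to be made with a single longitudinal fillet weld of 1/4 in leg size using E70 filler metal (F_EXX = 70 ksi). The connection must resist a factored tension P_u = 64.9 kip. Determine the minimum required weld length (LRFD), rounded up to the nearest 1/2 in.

Throat t_e = 0.707 × 0.25 = 0.1767 in.
φr_n = 0.75 × 0.6 × 70 × 0.1767 = 5.568 kip/in.
L_req = P_u / φr_n = 64.9 / 5.568 = 11.66 in total.
Round up → use L = 12 in.

L = 12 in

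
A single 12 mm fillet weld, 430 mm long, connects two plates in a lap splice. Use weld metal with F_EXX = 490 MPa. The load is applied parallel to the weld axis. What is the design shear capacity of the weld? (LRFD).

φR_n ≈ 804 kN

Effective throat t_e = 0.707 × 12 = 8.484 mm.
Total length L = 430 mm; A_we = 8.484 × 430 = 3648 mm².
F_nw = 0.6 F_EXX = 0.6 × 490 = 294 MPa.
φR_n = 0.75 × 294 × 3648 × 10⁻³ = 804.4 kN.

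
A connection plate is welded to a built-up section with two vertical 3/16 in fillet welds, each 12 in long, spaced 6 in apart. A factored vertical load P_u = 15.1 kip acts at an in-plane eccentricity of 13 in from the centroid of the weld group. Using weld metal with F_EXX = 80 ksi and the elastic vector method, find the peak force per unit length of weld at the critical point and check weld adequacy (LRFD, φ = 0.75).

Total weld length L_w = 24 in. Treat welds as unit-width lines.
Polar moment about centroid: J = 2[d³/12 + d(b/2)²] = 2[12³/12 + 12×3²] = 504 in³.
Direct shear f_v = P/L_w = 15.1 / 24 = 0.6292 kip/in (vertical).
Torsion M = P·e = 15.1 × 13 = 196.3 kip·in.
Critical point at (x, y) = (3, 6) from centroid. f_tx = M·y/J = 2.337 kip/in; f_ty = M·x/J = 1.168 kip/in.
Resultant f_max = √[f_tx² + (f_v + f_ty)²] = √[2.337² + (0.6292 + 1.168)²] = 2.948 kip/in.
Capacity per unit length: φr_n = 0.75 × 0.6 × 80 × (0.707 × 0.1875) = 4.772 kip/in.
2.948 ≤ 4.772 → adequate.

f_max ≈ 2.95 kip/in; adequate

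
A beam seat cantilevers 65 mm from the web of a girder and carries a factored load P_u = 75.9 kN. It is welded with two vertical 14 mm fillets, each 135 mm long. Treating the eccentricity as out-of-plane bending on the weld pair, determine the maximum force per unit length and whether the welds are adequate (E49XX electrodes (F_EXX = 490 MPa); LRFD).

f_max ≈ 859 N/mm; adequate

L_w = 2 × 135 = 270 mm; section modulus (unit throat) S = 2 × L²/6 = 6075 mm².
Direct shear f_v = P/L_w = 75.9×10³/270 = 281.1 N/mm.
Moment M = P × e = 75.9×10³ × 65 = 4933500 N·mm; bending f_b = M/S = 812.1 N/mm.
f_max = √(f_v² + f_b²) = √(281.1² + 812.1²) = 859.4 N/mm.
φr_n = 0.75 × 0.6 × 490 × (0.707 × 14) = 2183 N/mm → adequate.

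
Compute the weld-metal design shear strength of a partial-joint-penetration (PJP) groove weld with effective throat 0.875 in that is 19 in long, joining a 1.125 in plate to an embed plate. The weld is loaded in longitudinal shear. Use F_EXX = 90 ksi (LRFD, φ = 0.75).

φR_n ≈ 673 kips

Effective throat (given) t_e = 0.875 in.
A_we = 0.875 × 19 = 16.62 in².
F_nw = 0.6 F_EXX = 54 ksi.
φR_n = 0.75 × 54 × 16.62 = 673.3 kips.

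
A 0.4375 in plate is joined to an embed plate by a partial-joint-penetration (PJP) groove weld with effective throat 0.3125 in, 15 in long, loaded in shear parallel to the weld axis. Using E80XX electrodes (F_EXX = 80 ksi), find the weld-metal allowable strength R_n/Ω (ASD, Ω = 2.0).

R_n/Ω ≈ 112 kip

Effective throat (given) t_e = 0.3125 in.
A_we = 0.3125 × 15 = 4.688 in².
F_nw = 0.6 F_EXX = 48 ksi.
R_n/Ω = (48 × 4.688) / 2.0 = 112.5 kip.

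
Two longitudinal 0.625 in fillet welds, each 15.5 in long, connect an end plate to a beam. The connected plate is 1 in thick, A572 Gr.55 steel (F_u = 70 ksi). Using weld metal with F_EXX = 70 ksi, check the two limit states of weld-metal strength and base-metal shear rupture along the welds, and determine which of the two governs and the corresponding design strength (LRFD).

φR_n ≈ 431 kips (weld metal governs)

t_e = 0.707 × 0.625 = 0.4419 in; L = 31 in.
Weld metal: φR_n = 0.75 × 0.6 × 70 × 0.4419 × 31 = 431.5 kips.
Base metal (shear rupture): φR_n = 0.75 × 0.6 × 70 × 1 × 31 = 976.5 kips.
Governing: weld metal.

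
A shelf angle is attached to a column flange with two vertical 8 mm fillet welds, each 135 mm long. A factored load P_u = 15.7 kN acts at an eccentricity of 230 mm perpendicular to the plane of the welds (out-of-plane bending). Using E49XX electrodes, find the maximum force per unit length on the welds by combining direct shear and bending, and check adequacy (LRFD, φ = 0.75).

E49XX → F_EXX = 490 MPa.
L_w = 2 × 135 = 270 mm; section modulus (unit throat) S = 2 × L²/6 = 6075 mm².
Direct shear f_v = P/L_w = 15.7×10³/270 = 58.15 N/mm.
Moment M = P × e = 15.7×10³ × 230 = 3611000 N·mm; bending f_b = M/S = 594.4 N/mm.
f_max = √(f_v² + f_b²) = √(58.15² + 594.4²) = 597.2 N/mm.
φr_n = 0.75 × 0.6 × 490 × (0.707 × 8) = 1247 N/mm → adequate.

f_max ≈ 597 N/mm; adequate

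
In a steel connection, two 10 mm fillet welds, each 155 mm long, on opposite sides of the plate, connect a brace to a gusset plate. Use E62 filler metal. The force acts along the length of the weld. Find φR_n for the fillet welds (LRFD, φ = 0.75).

φR_n ≈ 611 kN

E62XX → F_EXX = 620 MPa.
Effective throat t_e = 0.707 × 10 = 7.07 mm.
Total length L = 310 mm; A_we = 7.07 × 310 = 2192 mm².
F_nw = 0.6 F_EXX = 0.6 × 620 = 372 MPa.
φR_n = 0.75 × 372 × 2192 × 10⁻³ = 611.5 kN.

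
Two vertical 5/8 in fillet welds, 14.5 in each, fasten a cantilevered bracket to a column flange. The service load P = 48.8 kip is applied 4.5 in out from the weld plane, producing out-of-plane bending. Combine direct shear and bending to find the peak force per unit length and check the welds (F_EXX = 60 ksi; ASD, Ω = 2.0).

L_w = 2 × 14.5 = 29 in; section modulus (unit throat) S = 2 × L²/6 = 70.08 in².
Direct shear f_v = P/L_w = 48.8/29 = 1.683 kip/in.
Moment M = P × e = 48.8 × 4.5 = 219.6 kip·in; bending f_b = M/S = 3.133 kip/in.
f_max = √(f_v² + f_b²) = √(1.683² + 3.133²) = 3.557 kip/in.
r_n/Ω = (1/2.0) × 0.6 × 60 × (0.707 × 0.625) = 7.954 kip/in → adequate.

f_max ≈ 3.56 kip/in; adequate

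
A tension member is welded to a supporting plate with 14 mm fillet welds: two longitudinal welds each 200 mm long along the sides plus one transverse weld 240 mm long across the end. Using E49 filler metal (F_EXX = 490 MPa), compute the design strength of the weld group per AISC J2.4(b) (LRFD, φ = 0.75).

φR_n ≈ 1530 kN

t_e = 0.707 × 14 = 9.898 mm.
R_nwl = 0.6 × 490 × 9.898 × 400 × 10⁻³ = 1164 kN (longitudinal, 2 welds).
R_nwt = 0.6 × 490 × 9.898 × 240 × 10⁻³ = 698.4 kN (transverse, base value).
(i) R_nwl + R_nwt = 1862 kN; (ii) 0.85 R_nwl + 1.5 R_nwt = 2037 kN.
R_n = max = 2037 kN [governs: (ii)]; φR_n = 1528 kN.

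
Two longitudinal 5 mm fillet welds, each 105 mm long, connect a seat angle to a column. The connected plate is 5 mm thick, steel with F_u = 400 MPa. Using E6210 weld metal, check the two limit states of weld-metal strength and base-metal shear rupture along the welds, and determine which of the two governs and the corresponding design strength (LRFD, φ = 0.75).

E62XX → F_EXX = 620 MPa.
t_e = 0.707 × 5 = 3.535 mm; L = 210 mm.
Weld metal: φR_n = 0.75 × 0.6 × 620 × 3.535 × 210 × 10⁻³ = 207.1 kN.
Base metal (shear rupture): φR_n = 0.75 × 0.6 × 400 × 5 × 210 × 10⁻³ = 189 kN.
Governing: base-metal shear rupture.

φR_n ≈ 189 kN (base-metal shear rupture governs)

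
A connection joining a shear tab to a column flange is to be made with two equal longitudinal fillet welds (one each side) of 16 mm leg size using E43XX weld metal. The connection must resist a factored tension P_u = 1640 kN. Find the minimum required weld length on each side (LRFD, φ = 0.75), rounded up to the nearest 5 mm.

L = 375 mm on each side

E43XX → F_EXX = 430 MPa.
Throat t_e = 0.707 × 16 = 11.31 mm.
φr_n = 0.75 × 0.6 × 430 × 11.31 × 10⁻³ = 2.189 kN/mm.
L_req = P_u / φr_n = 1640 / 2.189 = 749.2 mm total.
Per side: 749.2 / 2 = 374.6 mm.
Round up → use L = 375 mm on each side.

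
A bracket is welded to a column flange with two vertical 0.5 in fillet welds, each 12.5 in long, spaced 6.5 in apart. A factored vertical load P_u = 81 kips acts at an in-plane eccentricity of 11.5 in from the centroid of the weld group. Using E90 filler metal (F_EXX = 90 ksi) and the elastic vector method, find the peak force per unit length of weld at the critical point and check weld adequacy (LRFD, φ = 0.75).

Total weld length L_w = 25 in. Treat welds as unit-width lines.
Polar moment about centroid: J = 2[d³/12 + d(b/2)²] = 2[12.5³/12 + 12.5×3.25²] = 589.6 in³.
Direct shear f_v = P/L_w = 81 / 25 = 3.24 kip/in (vertical).
Torsion M = P·e = 81 × 11.5 = 931.5 kip·in.
Critical point at (x, y) = (3.25, 6.25) from centroid. f_tx = M·y/J = 9.875 kip/in; f_ty = M·x/J = 5.135 kip/in.
Resultant f_max = √[f_tx² + (f_v + f_ty)²] = √[9.875² + (3.24 + 5.135)²] = 12.95 kip/in.
Capacity per unit length: φr_n = 0.75 × 0.6 × 90 × (0.707 × 0.5) = 14.32 kip/in.
12.95 ≤ 14.32 → adequate.

f_max ≈ 12.9 kip/in; adequate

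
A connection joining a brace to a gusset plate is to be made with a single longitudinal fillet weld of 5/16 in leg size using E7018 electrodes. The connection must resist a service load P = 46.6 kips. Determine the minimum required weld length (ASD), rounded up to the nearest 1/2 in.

E70XX → F_EXX = 70 ksi.
Throat t_e = 0.707 × 0.3125 = 0.2209 in.
r_n/Ω = (0.6 × 70 × 0.2209) / 2.0 = 4.64 kip/in.
L_req = P / (r_n/Ω) = 46.6 / 4.64 = 10.04 in total.
Round up → use L = 10.5 in.

L = 10.5 in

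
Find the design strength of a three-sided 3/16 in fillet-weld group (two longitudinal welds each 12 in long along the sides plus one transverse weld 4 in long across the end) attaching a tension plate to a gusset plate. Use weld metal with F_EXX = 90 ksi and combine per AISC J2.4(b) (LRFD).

t_e = 0.707 × 0.1875 = 0.1326 in.
R_nwl = 0.6 × 90 × 0.1326 × 24 = 171.8 kips (longitudinal, 2 welds).
R_nwt = 0.6 × 90 × 0.1326 × 4 = 28.63 kips (transverse, base value).
(i) R_nwl + R_nwt = 200.4 kips; (ii) 0.85 R_nwl + 1.5 R_nwt = 189 kips.
R_n = max = 200.4 kips [governs: (i)]; φR_n = 150.3 kips.

φR_n ≈ 150 kips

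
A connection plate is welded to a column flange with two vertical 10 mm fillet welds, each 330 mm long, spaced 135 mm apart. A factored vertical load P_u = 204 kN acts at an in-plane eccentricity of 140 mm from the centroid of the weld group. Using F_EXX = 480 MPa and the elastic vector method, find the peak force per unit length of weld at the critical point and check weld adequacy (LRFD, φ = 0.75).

Total weld length L_w = 660 mm. Treat welds as unit-width lines.
Polar moment about centroid: J = 2[d³/12 + d(b/2)²] = 2[330³/12 + 330×67.5²] = 8997000 mm³.
Direct shear f_v = P/L_w = 204×10³ / 660 = 309.1 N/mm (vertical).
Torsion M = P·e = 204×10³ × 140 = 28560000 N·mm.
Critical point at (x, y) = (67.5, 165) from centroid. f_tx = M·y/J = 523.8 N/mm; f_ty = M·x/J = 214.3 N/mm.
Resultant f_max = √[f_tx² + (f_v + f_ty)²] = √[523.8² + (309.1 + 214.3)²] = 740.5 N/mm.
Capacity per unit length: φr_n = 0.75 × 0.6 × 480 × (0.707 × 10) = 1527 N/mm.
740.5 ≤ 1527 → adequate.

f_max ≈ 740 N/mm; adequate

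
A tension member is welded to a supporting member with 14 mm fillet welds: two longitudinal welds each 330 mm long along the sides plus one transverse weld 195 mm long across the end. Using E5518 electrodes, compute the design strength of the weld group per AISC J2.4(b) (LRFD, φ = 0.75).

E55XX → F_EXX = 550 MPa.
t_e = 0.707 × 14 = 9.898 mm.
R_nwl = 0.6 × 550 × 9.898 × 660 × 10⁻³ = 2156 kN (longitudinal, 2 welds).
R_nwt = 0.6 × 550 × 9.898 × 195 × 10⁻³ = 636.9 kN (transverse, base value).
(i) R_nwl + R_nwt = 2793 kN; (ii) 0.85 R_nwl + 1.5 R_nwt = 2788 kN.
R_n = max = 2793 kN [governs: (i)]; φR_n = 2095 kN.

φR_n ≈ 2090 kN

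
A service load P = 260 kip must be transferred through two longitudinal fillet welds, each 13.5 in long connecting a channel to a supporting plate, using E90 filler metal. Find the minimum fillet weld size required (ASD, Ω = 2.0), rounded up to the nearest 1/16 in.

w = 9/16 in

E90XX → F_EXX = 90 ksi.
Total weld length L = 27 in.
Required throat t_e = P × Ω / (0.6 F_EXX × L) = 260 × 2.0 / (0.6 × 90 × 27) = 0.3567 in.
Required leg w = t_e / 0.707 = 0.5045 in → use 9/16 in.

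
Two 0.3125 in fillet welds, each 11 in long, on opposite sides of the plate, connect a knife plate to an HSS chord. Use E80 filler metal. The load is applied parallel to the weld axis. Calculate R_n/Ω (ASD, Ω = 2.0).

R_n/Ω ≈ 117 kips

E80XX → F_EXX = 80 ksi.
Effective throat t_e = 0.707 × 0.3125 = 0.2209 in.
Total length L = 22 in; A_we = 0.2209 × 22 = 4.861 in².
F_nw = 0.6 F_EXX = 0.6 × 80 = 48 ksi.
R_n = 48 × 4.861 = 233.3 kips; R_n/Ω = 233.3/2.0 = 116.7 kips.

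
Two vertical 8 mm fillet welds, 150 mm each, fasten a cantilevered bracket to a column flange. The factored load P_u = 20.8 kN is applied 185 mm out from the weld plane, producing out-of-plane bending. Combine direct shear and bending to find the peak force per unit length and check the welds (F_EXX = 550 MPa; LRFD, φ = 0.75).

f_max ≈ 518 N/mm; adequate

L_w = 2 × 150 = 300 mm; section modulus (unit throat) S = 2 × L²/6 = 7500 mm².
Direct shear f_v = P/L_w = 20.8×10³/300 = 69.33 N/mm.
Moment M = P × e = 20.8×10³ × 185 = 3848000 N·mm; bending f_b = M/S = 513.1 N/mm.
f_max = √(f_v² + f_b²) = √(69.33² + 513.1²) = 517.7 N/mm.
φr_n = 0.75 × 0.6 × 550 × (0.707 × 8) = 1400 N/mm → adequate.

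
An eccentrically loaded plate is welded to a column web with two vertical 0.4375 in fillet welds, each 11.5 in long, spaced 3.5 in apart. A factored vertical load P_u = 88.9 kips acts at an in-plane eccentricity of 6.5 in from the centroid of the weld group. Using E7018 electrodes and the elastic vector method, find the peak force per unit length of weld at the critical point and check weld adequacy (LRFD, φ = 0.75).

E70XX → F_EXX = 70 ksi.
Total weld length L_w = 23 in. Treat welds as unit-width lines.
Polar moment about centroid: J = 2[d³/12 + d(b/2)²] = 2[11.5³/12 + 11.5×1.75²] = 323.9 in³.
Direct shear f_v = P/L_w = 88.9 / 23 = 3.865 kip/in (vertical).
Torsion M = P·e = 88.9 × 6.5 = 577.85 kip·in.
Critical point at (x, y) = (1.75, 5.75) from centroid. f_tx = M·y/J = 10.26 kip/in; f_ty = M·x/J = 3.122 kip/in.
Resultant f_max = √[f_tx² + (f_v + f_ty)²] = √[10.26² + (3.865 + 3.122)²] = 12.41 kip/in.
Capacity per unit length: φr_n = 0.75 × 0.6 × 70 × (0.707 × 0.4375) = 9.743 kip/in.
12.41 > 9.743 → NOT adequate.

f_max ≈ 12.4 kip/in; NOT adequate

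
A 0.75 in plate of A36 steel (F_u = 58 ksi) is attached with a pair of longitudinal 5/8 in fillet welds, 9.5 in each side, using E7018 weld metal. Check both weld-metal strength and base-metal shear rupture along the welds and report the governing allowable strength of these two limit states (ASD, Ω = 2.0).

R_n/Ω ≈ 176 kips (weld metal governs)

E70XX → F_EXX = 70 ksi.
t_e = 0.707 × 0.625 = 0.4419 in; L = 19 in.
Weld metal: R_n/Ω = (1/2.0) × 0.6 × 70 × 0.4419 × 19 = 176.3 kips.
Base metal (shear rupture): R_n/Ω = (1/2.0) × 0.6 × 58 × 0.75 × 19 = 247.9 kips.
Governing: weld metal.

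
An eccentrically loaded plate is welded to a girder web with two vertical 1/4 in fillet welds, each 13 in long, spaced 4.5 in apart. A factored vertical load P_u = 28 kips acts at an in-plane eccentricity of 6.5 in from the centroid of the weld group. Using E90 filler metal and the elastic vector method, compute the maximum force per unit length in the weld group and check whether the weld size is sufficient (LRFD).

E90XX → F_EXX = 90 ksi.
Total weld length L_w = 26 in. Treat welds as unit-width lines.
Polar moment about centroid: J = 2[d³/12 + d(b/2)²] = 2[13³/12 + 13×2.25²] = 497.8 in³.
Direct shear f_v = P/L_w = 28 / 26 = 1.077 kip/in (vertical).
Torsion M = P·e = 28 × 6.5 = 182 kip·in.
Critical point at (x, y) = (2.25, 6.5) from centroid. f_tx = M·y/J = 2.376 kip/in; f_ty = M·x/J = 0.8226 kip/in.
Resultant f_max = √[f_tx² + (f_v + f_ty)²] = √[2.376² + (1.077 + 0.8226)²] = 3.042 kip/in.
Capacity per unit length: φr_n = 0.75 × 0.6 × 90 × (0.707 × 0.25) = 7.158 kip/in.
3.042 ≤ 7.158 → adequate.

f_max ≈ 3.04 kip/in; adequate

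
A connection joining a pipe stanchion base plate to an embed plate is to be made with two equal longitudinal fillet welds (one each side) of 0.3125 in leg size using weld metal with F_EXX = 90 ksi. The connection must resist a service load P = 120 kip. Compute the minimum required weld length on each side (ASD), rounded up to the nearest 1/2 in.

Throat t_e = 0.707 × 0.3125 = 0.2209 in.
r_n/Ω = (0.6 × 90 × 0.2209) / 2.0 = 5.965 kip/in.
L_req = P / (r_n/Ω) = 120 / 5.965 = 20.12 in total.
Per side: 20.12 / 2 = 10.06 in.
Round up → use L = 10.5 in on each side.

L = 10.5 in on each side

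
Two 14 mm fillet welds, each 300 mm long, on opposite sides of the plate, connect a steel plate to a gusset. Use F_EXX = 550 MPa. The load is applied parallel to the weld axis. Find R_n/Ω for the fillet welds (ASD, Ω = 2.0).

R_n/Ω ≈ 980 kN

Effective throat t_e = 0.707 × 14 = 9.898 mm.
Total length L = 600 mm; A_we = 9.898 × 600 = 5939 mm².
F_nw = 0.6 F_EXX = 0.6 × 550 = 330 MPa.
R_n = 330 × 5939 × 10⁻³ = 1960 kN; R_n/Ω = 1960/2.0 = 979.9 kN.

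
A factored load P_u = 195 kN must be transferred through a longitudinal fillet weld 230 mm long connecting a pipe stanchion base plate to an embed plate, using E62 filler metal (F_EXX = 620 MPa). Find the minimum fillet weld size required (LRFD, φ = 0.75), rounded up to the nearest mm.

Total weld length L = 230 mm.
Required throat t_e = P_u / (φ × 0.6 F_EXX × L) = 195 / (0.75 × 0.6 × 620 × 230 × 10⁻³) = 3.039 mm.
Required leg w = t_e / 0.707 = 4.298 mm → use 5 mm.

w = 5 mm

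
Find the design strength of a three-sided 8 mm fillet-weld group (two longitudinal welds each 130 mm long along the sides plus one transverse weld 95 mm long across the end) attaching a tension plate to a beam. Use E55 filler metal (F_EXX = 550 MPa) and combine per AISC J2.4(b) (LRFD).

t_e = 0.707 × 8 = 5.656 mm.
R_nwl = 0.6 × 550 × 5.656 × 260 × 10⁻³ = 485.3 kN (longitudinal, 2 welds).
R_nwt = 0.6 × 550 × 5.656 × 95 × 10⁻³ = 177.3 kN (transverse, base value).
(i) R_nwl + R_nwt = 662.6 kN; (ii) 0.85 R_nwl + 1.5 R_nwt = 678.5 kN.
R_n = max = 678.5 kN [governs: (ii)]; φR_n = 508.8 kN.

φR_n ≈ 509 kN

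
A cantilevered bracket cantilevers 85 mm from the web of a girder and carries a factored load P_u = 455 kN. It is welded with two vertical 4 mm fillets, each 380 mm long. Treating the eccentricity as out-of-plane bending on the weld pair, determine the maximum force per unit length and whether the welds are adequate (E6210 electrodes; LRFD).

f_max ≈ 1000 N/mm; NOT adequate

E62XX → F_EXX = 620 MPa.
L_w = 2 × 380 = 760 mm; section modulus (unit throat) S = 2 × L²/6 = 48130 mm².
Direct shear f_v = P/L_w = 455×10³/760 = 598.7 N/mm.
Moment M = P × e = 455×10³ × 85 = 38675000 N·mm; bending f_b = M/S = 803.5 N/mm.
f_max = √(f_v² + f_b²) = √(598.7² + 803.5²) = 1002 N/mm.
φr_n = 0.75 × 0.6 × 620 × (0.707 × 4) = 789 N/mm → NOT adequate.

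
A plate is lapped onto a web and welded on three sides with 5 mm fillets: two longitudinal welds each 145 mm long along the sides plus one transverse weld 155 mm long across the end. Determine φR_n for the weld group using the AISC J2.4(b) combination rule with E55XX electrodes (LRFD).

φR_n ≈ 419 kN

E55XX → F_EXX = 550 MPa.
t_e = 0.707 × 5 = 3.535 mm.
R_nwl = 0.6 × 550 × 3.535 × 290 × 10⁻³ = 338.3 kN (longitudinal, 2 welds).
R_nwt = 0.6 × 550 × 3.535 × 155 × 10⁻³ = 180.8 kN (transverse, base value).
(i) R_nwl + R_nwt = 519.1 kN; (ii) 0.85 R_nwl + 1.5 R_nwt = 558.8 kN.
R_n = max = 558.8 kN [governs: (ii)]; φR_n = 419.1 kN.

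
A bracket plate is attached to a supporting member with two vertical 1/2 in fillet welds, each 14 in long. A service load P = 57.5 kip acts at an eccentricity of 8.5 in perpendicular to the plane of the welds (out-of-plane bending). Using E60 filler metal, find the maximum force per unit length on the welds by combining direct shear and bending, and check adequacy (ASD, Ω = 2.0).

f_max ≈ 7.76 kip/in; NOT adequate

E60XX → F_EXX = 60 ksi.
L_w = 2 × 14 = 28 in; section modulus (unit throat) S = 2 × L²/6 = 65.33 in².
Direct shear f_v = P/L_w = 57.5/28 = 2.054 kip/in.
Moment M = P × e = 57.5 × 8.5 = 488.75 kip·in; bending f_b = M/S = 7.481 kip/in.
f_max = √(f_v² + f_b²) = √(2.054² + 7.481²) = 7.758 kip/in.
r_n/Ω = (1/2.0) × 0.6 × 60 × (0.707 × 0.5) = 6.363 kip/in → NOT adequate.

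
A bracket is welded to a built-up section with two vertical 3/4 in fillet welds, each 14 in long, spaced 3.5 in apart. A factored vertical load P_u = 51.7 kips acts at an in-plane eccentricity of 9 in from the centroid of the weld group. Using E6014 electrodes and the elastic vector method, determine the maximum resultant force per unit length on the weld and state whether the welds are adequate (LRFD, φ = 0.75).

f_max ≈ 6.87 kip/in; adequate

E60XX → F_EXX = 60 ksi.
Total weld length L_w = 28 in. Treat welds as unit-width lines.
Polar moment about centroid: J = 2[d³/12 + d(b/2)²] = 2[14³/12 + 14×1.75²] = 543.1 in³.
Direct shear f_v = P/L_w = 51.7 / 28 = 1.846 kip/in (vertical).
Torsion M = P·e = 51.7 × 9 = 465.3 kip·in.
Critical point at (x, y) = (1.75, 7) from centroid. f_tx = M·y/J = 5.997 kip/in; f_ty = M·x/J = 1.499 kip/in.
Resultant f_max = √[f_tx² + (f_v + f_ty)²] = √[5.997² + (1.846 + 1.499)²] = 6.868 kip/in.
Capacity per unit length: φr_n = 0.75 × 0.6 × 60 × (0.707 × 0.75) = 14.32 kip/in.
6.868 ≤ 14.32 → adequate.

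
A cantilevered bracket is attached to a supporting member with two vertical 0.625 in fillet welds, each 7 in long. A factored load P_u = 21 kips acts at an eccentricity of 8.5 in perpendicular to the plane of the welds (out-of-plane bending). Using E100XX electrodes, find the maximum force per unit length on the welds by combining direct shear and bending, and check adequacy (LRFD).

E100XX → F_EXX = 100 ksi.
L_w = 2 × 7 = 14 in; section modulus (unit throat) S = 2 × L²/6 = 16.33 in².
Direct shear f_v = P/L_w = 21/14 = 1.5 kip/in.
Moment M = P × e = 21 × 8.5 = 178.5 kip·in; bending f_b = M/S = 10.93 kip/in.
f_max = √(f_v² + f_b²) = √(1.5² + 10.93²) = 11.03 kip/in.
φr_n = 0.75 × 0.6 × 100 × (0.707 × 0.625) = 19.88 kip/in → adequate.

f_max ≈ 11 kip/in; adequate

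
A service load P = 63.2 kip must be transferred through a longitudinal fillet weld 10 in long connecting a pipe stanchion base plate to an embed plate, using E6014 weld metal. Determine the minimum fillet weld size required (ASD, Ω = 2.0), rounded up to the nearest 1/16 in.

w = 1/2 in

E60XX → F_EXX = 60 ksi.
Total weld length L = 10 in.
Required throat t_e = P × Ω / (0.6 F_EXX × L) = 63.2 × 2.0 / (0.6 × 60 × 10) = 0.3511 in.
Required leg w = t_e / 0.707 = 0.4966 in → use 1/2 in.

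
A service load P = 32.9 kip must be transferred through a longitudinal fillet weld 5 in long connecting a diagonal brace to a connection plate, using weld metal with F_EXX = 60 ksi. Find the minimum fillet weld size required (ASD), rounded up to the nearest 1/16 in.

Total weld length L = 5 in.
Required throat t_e = P × Ω / (0.6 F_EXX × L) = 32.9 × 2.0 / (0.6 × 60 × 5) = 0.3656 in.
Required leg w = t_e / 0.707 = 0.5171 in → use 9/16 in.

w = 9/16 in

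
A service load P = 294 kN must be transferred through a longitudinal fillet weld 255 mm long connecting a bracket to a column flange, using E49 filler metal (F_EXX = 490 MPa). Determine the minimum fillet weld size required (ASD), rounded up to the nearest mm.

Total weld length L = 255 mm.
Required throat t_e = P × Ω / (0.6 F_EXX × L) = 294 × 2.0 / (0.6 × 490 × 255 × 10⁻³) = 7.843 mm.
Required leg w = t_e / 0.707 = 11.09 mm → use 12 mm.

w = 12 mm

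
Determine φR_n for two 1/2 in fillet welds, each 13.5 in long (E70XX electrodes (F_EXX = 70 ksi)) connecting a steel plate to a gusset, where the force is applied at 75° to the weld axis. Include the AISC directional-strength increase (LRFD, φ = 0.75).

t_e = 0.707 × 0.5 = 0.3535 in; A_we = 0.3535 × 27 = 9.544 in².
Directional factor: 1.0 + 0.5 sin^1.5(75°) = 1.475.
F_nw = 0.6 × 70 × 1.475 = 61.94 ksi.
φR_n = 0.75 × 61.94 × 9.544 = 443.4 kip.

φR_n ≈ 443 kip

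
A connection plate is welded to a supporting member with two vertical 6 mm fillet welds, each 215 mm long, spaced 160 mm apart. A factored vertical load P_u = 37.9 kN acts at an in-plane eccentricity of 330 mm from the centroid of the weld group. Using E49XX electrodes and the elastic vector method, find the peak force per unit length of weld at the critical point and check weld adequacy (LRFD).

E49XX → F_EXX = 490 MPa.
Total weld length L_w = 430 mm. Treat welds as unit-width lines.
Polar moment about centroid: J = 2[d³/12 + d(b/2)²] = 2[215³/12 + 215×80²] = 4408000 mm³.
Direct shear f_v = P/L_w = 37.9×10³ / 430 = 88.14 N/mm (vertical).
Torsion M = P·e = 37.9×10³ × 330 = 12507000 N·mm.
Critical point at (x, y) = (80, 107.5) from centroid. f_tx = M·y/J = 305 N/mm; f_ty = M·x/J = 227 N/mm.
Resultant f_max = √[f_tx² + (f_v + f_ty)²] = √[305² + (88.14 + 227)²] = 438.5 N/mm.
Capacity per unit length: φr_n = 0.75 × 0.6 × 490 × (0.707 × 6) = 935.4 N/mm.
438.5 ≤ 935.4 → adequate.

f_max ≈ 439 N/mm; adequate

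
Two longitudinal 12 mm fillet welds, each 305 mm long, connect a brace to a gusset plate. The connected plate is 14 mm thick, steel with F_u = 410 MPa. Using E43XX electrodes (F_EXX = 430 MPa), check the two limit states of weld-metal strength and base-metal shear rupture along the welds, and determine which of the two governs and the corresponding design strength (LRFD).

φR_n ≈ 1000 kN (weld metal governs)

t_e = 0.707 × 12 = 8.484 mm; L = 610 mm.
Weld metal: φR_n = 0.75 × 0.6 × 430 × 8.484 × 610 × 10⁻³ = 1001 kN.
Base metal (shear rupture): φR_n = 0.75 × 0.6 × 410 × 14 × 610 × 10⁻³ = 1576 kN.
Governing: weld metal.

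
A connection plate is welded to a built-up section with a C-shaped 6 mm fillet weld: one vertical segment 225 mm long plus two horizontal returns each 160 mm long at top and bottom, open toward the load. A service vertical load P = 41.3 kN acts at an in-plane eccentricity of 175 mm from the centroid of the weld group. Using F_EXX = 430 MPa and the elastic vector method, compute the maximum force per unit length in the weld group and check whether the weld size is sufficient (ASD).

f_max ≈ 236 N/mm; adequate

Total weld length L_w = 545 mm. Treat welds as unit-width lines.
Centroid: x̄ = 2×160×80 / 545 = 46.97 mm from the vertical weld.
Polar moment about centroid: J = I_x + I_y = [225³/12 + 2×160×112.5²] + [225×46.97² + 2(160³/12 + 160×33.03²)] = 6527000 mm³.
Direct shear f_v = P/L_w = 41.3×10³ / 545 = 75.78 N/mm (vertical).
Torsion M = P·e = 41.3×10³ × 175 = 7227500 N·mm.
Critical point at (x, y) = (113, 112.5) from centroid. f_tx = M·y/J = 124.6 N/mm; f_ty = M·x/J = 125.2 N/mm.
Resultant f_max = √[f_tx² + (f_v + f_ty)²] = √[124.6² + (75.78 + 125.2)²] = 236.4 N/mm.
Capacity per unit length: r_n/Ω = (1/2.0) × 0.6 × 430 × (0.707 × 6) = 547.2 N/mm.
236.4 ≤ 547.2 → adequate.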